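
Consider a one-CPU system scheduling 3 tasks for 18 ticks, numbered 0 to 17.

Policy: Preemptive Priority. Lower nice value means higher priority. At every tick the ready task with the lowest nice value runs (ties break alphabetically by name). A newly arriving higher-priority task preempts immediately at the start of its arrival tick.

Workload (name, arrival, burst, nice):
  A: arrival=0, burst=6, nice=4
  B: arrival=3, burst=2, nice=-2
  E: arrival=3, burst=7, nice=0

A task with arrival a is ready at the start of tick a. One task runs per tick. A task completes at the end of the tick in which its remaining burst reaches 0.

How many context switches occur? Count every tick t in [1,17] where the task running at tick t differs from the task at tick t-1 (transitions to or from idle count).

t=0: ready={A} → run A
t=1: ready={A} → run A
t=2: ready={A} → run A
t=3: ready={A,B,E} → run B
t=4: ready={A,B,E} → run B
t=5: ready={A,E} → run E
t=6: ready={A,E} → run E
t=7: ready={A,E} → run E
t=8: ready={A,E} → run E
t=9: ready={A,E} → run E
t=10: ready={A,E} → run E
t=11: ready={A,E} → run E
t=12: ready={A} → run A
t=13: ready={A} → run A
t=14: ready={A} → run A
t=15: (idle)
t=16: (idle)
t=17: (idle)

context switches = 4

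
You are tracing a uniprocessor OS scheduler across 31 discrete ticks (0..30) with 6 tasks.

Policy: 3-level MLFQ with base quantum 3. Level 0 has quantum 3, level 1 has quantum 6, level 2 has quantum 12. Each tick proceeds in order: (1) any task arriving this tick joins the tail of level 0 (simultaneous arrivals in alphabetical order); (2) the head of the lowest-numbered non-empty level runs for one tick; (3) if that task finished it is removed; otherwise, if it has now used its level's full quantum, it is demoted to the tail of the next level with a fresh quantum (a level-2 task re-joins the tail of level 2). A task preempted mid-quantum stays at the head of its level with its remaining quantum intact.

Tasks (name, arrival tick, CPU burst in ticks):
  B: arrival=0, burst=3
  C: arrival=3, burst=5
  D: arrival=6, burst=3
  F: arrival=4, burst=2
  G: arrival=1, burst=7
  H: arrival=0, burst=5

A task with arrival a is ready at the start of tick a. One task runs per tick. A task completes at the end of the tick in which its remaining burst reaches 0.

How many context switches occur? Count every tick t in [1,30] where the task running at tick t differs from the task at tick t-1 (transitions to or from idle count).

context switches = 9

t=0: L0/L1/L2 = BH/-/- → run B
t=1: L0/L1/L2 = BHG/-/- → run B
t=2: L0/L1/L2 = BHG/-/- → run B
t=3: L0/L1/L2 = HGC/-/- → run H
t=4: L0/L1/L2 = HGCF/-/- → run H
t=5: L0/L1/L2 = HGCF/-/- → run H
t=6: L0/L1/L2 = GCFD/H/- → run G
t=7: L0/L1/L2 = GCFD/H/- → run G
t=8: L0/L1/L2 = GCFD/H/- → run G
t=9: L0/L1/L2 = CFD/HG/- → run C
t=10: L0/L1/L2 = CFD/HG/- → run C
t=11: L0/L1/L2 = CFD/HG/- → run C
t=12: L0/L1/L2 = FD/HGC/- → run F
t=13: L0/L1/L2 = FD/HGC/- → run F
t=14: L0/L1/L2 = D/HGC/- → run D
t=15: L0/L1/L2 = D/HGC/- → run D
t=16: L0/L1/L2 = D/HGC/- → run D
t=17: L0/L1/L2 = -/HGC/- → run H
t=18: L0/L1/L2 = -/HGC/- → run H
t=19: L0/L1/L2 = -/GC/- → run G
t=20: L0/L1/L2 = -/GC/- → run G
t=21: L0/L1/L2 = -/GC/- → run G
t=22: L0/L1/L2 = -/GC/- → run G
t=23: L0/L1/L2 = -/C/- → run C
t=24: L0/L1/L2 = -/C/- → run C
t=25: (idle)
t=26: (idle)
t=27: (idle)
t=28: (idle)
t=29: (idle)
t=30: (idle)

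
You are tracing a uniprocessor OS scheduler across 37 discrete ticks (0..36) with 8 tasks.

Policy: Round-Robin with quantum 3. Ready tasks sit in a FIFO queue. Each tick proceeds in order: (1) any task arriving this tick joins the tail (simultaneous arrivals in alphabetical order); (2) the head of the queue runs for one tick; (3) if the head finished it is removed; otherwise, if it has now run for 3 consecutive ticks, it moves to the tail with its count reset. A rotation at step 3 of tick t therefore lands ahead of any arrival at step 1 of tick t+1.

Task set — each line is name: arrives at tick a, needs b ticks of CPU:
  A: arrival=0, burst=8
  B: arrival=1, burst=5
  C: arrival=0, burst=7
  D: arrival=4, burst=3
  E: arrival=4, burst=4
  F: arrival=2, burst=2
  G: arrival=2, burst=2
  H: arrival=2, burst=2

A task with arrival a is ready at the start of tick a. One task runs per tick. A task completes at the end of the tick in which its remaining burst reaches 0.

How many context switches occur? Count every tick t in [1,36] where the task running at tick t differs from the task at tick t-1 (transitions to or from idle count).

context switches = 14

t=0: queue=[A,C] q_used=0 → run A
t=1: queue=[A,C,B] q_used=1 → run A
t=2: queue=[A,C,B,F,G,H] q_used=2 → run A
t=3: queue=[C,B,F,G,H,A] q_used=0 → run C
t=4: queue=[C,B,F,G,H,A,D,E] q_used=1 → run C
t=5: queue=[C,B,F,G,H,A,D,E] q_used=2 → run C
t=6: queue=[B,F,G,H,A,D,E,C] q_used=0 → run B
t=7: queue=[B,F,G,H,A,D,E,C] q_used=1 → run B
t=8: queue=[B,F,G,H,A,D,E,C] q_used=2 → run B
t=9: queue=[F,G,H,A,D,E,C,B] q_used=0 → run F
t=10: queue=[F,G,H,A,D,E,C,B] q_used=1 → run F
t=11: queue=[G,H,A,D,E,C,B] q_used=0 → run G
t=12: queue=[G,H,A,D,E,C,B] q_used=1 → run G
t=13: queue=[H,A,D,E,C,B] q_used=0 → run H
t=14: queue=[H,A,D,E,C,B] q_used=1 → run H
t=15: queue=[A,D,E,C,B] q_used=0 → run A
t=16: queue=[A,D,E,C,B] q_used=1 → run A
t=17: queue=[A,D,E,C,B] q_used=2 → run A
t=18: queue=[D,E,C,B,A] q_used=0 → run D
t=19: queue=[D,E,C,B,A] q_used=1 → run D
t=20: queue=[D,E,C,B,A] q_used=2 → run D
t=21: queue=[E,C,B,A] q_used=0 → run E
t=22: queue=[E,C,B,A] q_used=1 → run E
t=23: queue=[E,C,B,A] q_used=2 → run E
t=24: queue=[C,B,A,E] q_used=0 → run C
t=25: queue=[C,B,A,E] q_used=1 → run C
t=26: queue=[C,B,A,E] q_used=2 → run C
t=27: queue=[B,A,E,C] q_used=0 → run B
t=28: queue=[B,A,E,C] q_used=1 → run B
t=29: queue=[A,E,C] q_used=0 → run A
t=30: queue=[A,E,C] q_used=1 → run A
t=31: queue=[E,C] q_used=0 → run E
t=32: queue=[C] q_used=0 → run C
t=33: (idle)
t=34: (idle)
t=35: (idle)
t=36: (idle)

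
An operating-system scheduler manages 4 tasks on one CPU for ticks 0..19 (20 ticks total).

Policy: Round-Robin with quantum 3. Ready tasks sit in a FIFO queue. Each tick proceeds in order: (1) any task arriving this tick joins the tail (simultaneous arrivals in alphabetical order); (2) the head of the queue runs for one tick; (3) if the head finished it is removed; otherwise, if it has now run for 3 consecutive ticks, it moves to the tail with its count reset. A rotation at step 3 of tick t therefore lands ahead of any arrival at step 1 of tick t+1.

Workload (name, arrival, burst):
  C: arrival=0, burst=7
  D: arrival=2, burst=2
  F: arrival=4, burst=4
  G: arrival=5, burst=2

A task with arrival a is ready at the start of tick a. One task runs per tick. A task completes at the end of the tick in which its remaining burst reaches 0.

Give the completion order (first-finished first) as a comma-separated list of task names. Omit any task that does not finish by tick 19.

t=0: queue=[C] q_used=0 → run C
t=1: queue=[C] q_used=1 → run C
t=2: queue=[C,D] q_used=2 → run C
t=3: queue=[D,C] q_used=0 → run D
t=4: queue=[D,C,F] q_used=1 → run D
t=5: queue=[C,F,G] q_used=0 → run C
t=6: queue=[C,F,G] q_used=1 → run C
t=7: queue=[C,F,G] q_used=2 → run C
t=8: queue=[F,G,C] q_used=0 → run F
t=9: queue=[F,G,C] q_used=1 → run F
t=10: queue=[F,G,C] q_used=2 → run F
t=11: queue=[G,C,F] q_used=0 → run G
t=12: queue=[G,C,F] q_used=1 → run G
t=13: queue=[C,F] q_used=0 → run C
t=14: queue=[F] q_used=0 → run F
t=15: (idle)
t=16: (idle)
t=17: (idle)
t=18: (idle)
t=19: (idle)

completion order = D, G, C, F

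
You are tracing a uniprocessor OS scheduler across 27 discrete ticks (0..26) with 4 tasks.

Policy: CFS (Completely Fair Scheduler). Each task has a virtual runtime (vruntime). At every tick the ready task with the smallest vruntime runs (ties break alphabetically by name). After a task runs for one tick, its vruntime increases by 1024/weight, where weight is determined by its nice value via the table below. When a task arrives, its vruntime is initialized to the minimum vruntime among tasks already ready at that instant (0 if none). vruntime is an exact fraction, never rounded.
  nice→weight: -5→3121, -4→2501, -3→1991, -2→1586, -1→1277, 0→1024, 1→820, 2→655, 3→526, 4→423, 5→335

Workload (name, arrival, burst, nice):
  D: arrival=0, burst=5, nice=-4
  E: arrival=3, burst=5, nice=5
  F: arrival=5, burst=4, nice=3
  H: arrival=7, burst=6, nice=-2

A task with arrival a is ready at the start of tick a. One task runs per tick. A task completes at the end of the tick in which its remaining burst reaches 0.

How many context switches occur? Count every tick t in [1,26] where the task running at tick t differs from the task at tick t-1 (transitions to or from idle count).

t=0: vr[D=0] → run D
t=1: vr[D=1024/2501] → run D
t=2: vr[D=2048/2501] → run D
t=3: vr[D=3072/2501 E=3072/2501] → run D
t=4: vr[D=4096/2501 E=3072/2501] → run E
t=5: vr[D=4096/2501 E=3590144/837835 F=4096/2501] → run D
t=6: vr[E=3590144/837835 F=4096/2501] → run F
t=7: vr[E=3590144/837835 F=2357760/657763 H=2357760/657763] → run F
t=8: vr[E=3590144/837835 F=3638272/657763 H=2357760/657763] → run H
t=9: vr[E=3590144/837835 F=3638272/657763 H=36171776/8550919] → run H
t=10: vr[E=3590144/837835 F=3638272/657763 H=41692672/8550919] → run E
t=11: vr[E=6151168/837835 F=3638272/657763 H=41692672/8550919] → run H
t=12: vr[E=6151168/837835 F=3638272/657763 H=47213568/8550919] → run H
t=13: vr[E=6151168/837835 F=3638272/657763 H=52734464/8550919] → run F
t=14: vr[E=6151168/837835 F=4918784/657763 H=52734464/8550919] → run H
t=15: vr[E=6151168/837835 F=4918784/657763 H=58255360/8550919] → run H
t=16: vr[E=6151168/837835 F=4918784/657763] → run E
t=17: vr[E=8712192/837835 F=4918784/657763] → run F
t=18: vr[E=8712192/837835] → run E
t=19: vr[E=11273216/837835] → run E
t=20: (idle)
t=21: (idle)
t=22: (idle)
t=23: (idle)
t=24: (idle)
t=25: (idle)
t=26: (idle)

context switches = 12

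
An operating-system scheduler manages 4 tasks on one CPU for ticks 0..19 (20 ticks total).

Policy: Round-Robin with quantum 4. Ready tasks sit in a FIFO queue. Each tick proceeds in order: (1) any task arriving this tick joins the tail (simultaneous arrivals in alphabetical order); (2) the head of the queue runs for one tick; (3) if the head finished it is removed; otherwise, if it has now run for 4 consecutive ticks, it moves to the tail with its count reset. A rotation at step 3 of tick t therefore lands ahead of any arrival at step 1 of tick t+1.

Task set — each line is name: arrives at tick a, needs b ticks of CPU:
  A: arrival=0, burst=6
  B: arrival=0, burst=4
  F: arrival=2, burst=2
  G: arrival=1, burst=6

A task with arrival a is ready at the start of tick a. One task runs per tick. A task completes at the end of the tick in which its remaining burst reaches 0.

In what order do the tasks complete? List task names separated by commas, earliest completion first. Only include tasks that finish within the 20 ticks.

t=0: queue=[A,B] q_used=0 → run A
t=1: queue=[A,B,G] q_used=1 → run A
t=2: queue=[A,B,G,F] q_used=2 → run A
t=3: queue=[A,B,G,F] q_used=3 → run A
t=4: queue=[B,G,F,A] q_used=0 → run B
t=5: queue=[B,G,F,A] q_used=1 → run B
t=6: queue=[B,G,F,A] q_used=2 → run B
t=7: queue=[B,G,F,A] q_used=3 → run B
t=8: queue=[G,F,A] q_used=0 → run G
t=9: queue=[G,F,A] q_used=1 → run G
t=10: queue=[G,F,A] q_used=2 → run G
t=11: queue=[G,F,A] q_used=3 → run G
t=12: queue=[F,A,G] q_used=0 → run F
t=13: queue=[F,A,G] q_used=1 → run F
t=14: queue=[A,G] q_used=0 → run A
t=15: queue=[A,G] q_used=1 → run A
t=16: queue=[G] q_used=0 → run G
t=17: queue=[G] q_used=1 → run G
t=18: (idle)
t=19: (idle)

completion order = B, F, A, G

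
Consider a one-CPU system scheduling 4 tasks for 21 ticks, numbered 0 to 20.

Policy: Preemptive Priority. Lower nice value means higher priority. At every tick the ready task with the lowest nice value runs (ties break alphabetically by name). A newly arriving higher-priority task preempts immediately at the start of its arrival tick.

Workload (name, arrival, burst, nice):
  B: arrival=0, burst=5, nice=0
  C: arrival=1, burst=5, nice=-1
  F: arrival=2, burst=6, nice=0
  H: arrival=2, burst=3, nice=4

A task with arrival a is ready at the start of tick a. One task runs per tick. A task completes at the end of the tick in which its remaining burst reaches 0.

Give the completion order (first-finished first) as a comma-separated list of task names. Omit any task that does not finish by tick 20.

t=0: ready={B} → run B
t=1: ready={B,C} → run C
t=2: ready={B,C,F,H} → run C
t=3: ready={B,C,F,H} → run C
t=4: ready={B,C,F,H} → run C
t=5: ready={B,C,F,H} → run C
t=6: ready={B,F,H} → run B
t=7: ready={B,F,H} → run B
t=8: ready={B,F,H} → run B
t=9: ready={B,F,H} → run B
t=10: ready={F,H} → run F
t=11: ready={F,H} → run F
t=12: ready={F,H} → run F
t=13: ready={F,H} → run F
t=14: ready={F,H} → run F
t=15: ready={F,H} → run F
t=16: ready={H} → run H
t=17: ready={H} → run H
t=18: ready={H} → run H
t=19: (idle)
t=20: (idle)

completion order = C, B, F, H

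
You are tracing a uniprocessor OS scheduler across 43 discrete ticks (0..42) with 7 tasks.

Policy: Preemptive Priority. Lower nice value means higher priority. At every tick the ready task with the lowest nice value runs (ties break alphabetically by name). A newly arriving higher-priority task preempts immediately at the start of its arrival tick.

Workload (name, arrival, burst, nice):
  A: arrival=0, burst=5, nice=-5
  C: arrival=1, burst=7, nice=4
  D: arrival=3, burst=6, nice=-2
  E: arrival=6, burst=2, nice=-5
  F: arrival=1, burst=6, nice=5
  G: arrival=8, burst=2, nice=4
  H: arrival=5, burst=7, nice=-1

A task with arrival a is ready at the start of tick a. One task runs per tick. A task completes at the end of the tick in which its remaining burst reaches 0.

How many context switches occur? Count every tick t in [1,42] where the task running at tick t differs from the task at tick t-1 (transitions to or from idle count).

t=0: ready={A} → run A
t=1: ready={A,C,F} → run A
t=2: ready={A,C,F} → run A
t=3: ready={A,C,D,F} → run A
t=4: ready={A,C,D,F} → run A
t=5: ready={C,D,F,H} → run D
t=6: ready={C,D,E,F,H} → run E
t=7: ready={C,D,E,F,H} → run E
t=8: ready={C,D,F,G,H} → run D
t=9: ready={C,D,F,G,H} → run D
t=10: ready={C,D,F,G,H} → run D
t=11: ready={C,D,F,G,H} → run D
t=12: ready={C,D,F,G,H} → run D
t=13: ready={C,F,G,H} → run H
t=14: ready={C,F,G,H} → run H
t=15: ready={C,F,G,H} → run H
t=16: ready={C,F,G,H} → run H
t=17: ready={C,F,G,H} → run H
t=18: ready={C,F,G,H} → run H
t=19: ready={C,F,G,H} → run H
t=20: ready={C,F,G} → run C
t=21: ready={C,F,G} → run C
t=22: ready={C,F,G} → run C
t=23: ready={C,F,G} → run C
t=24: ready={C,F,G} → run C
t=25: ready={C,F,G} → run C
t=26: ready={C,F,G} → run C
t=27: ready={F,G} → run G
t=28: ready={F,G} → run G
t=29: ready={F} → run F
t=30: ready={F} → run F
t=31: ready={F} → run F
t=32: ready={F} → run F
t=33: ready={F} → run F
t=34: ready={F} → run F
t=35: (idle)
t=36: (idle)
t=37: (idle)
t=38: (idle)
t=39: (idle)
t=40: (idle)
t=41: (idle)
t=42: (idle)

context switches = 8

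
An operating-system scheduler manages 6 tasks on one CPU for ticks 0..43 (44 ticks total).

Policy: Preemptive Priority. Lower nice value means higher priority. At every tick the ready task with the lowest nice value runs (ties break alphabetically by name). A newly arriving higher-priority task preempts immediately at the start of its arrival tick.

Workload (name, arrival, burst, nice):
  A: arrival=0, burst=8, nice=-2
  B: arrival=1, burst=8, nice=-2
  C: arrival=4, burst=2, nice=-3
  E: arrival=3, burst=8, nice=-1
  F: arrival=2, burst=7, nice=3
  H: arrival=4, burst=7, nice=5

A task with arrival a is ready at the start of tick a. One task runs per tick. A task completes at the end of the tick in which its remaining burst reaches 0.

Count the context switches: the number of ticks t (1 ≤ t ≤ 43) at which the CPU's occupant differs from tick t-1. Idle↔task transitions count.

context switches = 7

t=0: ready={A} → run A
t=1: ready={A,B} → run A
t=2: ready={A,B,F} → run A
t=3: ready={A,B,E,F} → run A
t=4: ready={A,B,C,E,F,H} → run C
t=5: ready={A,B,C,E,F,H} → run C
t=6: ready={A,B,E,F,H} → run A
t=7: ready={A,B,E,F,H} → run A
t=8: ready={A,B,E,F,H} → run A
t=9: ready={A,B,E,F,H} → run A
t=10: ready={B,E,F,H} → run B
t=11: ready={B,E,F,H} → run B
t=12: ready={B,E,F,H} → run B
t=13: ready={B,E,F,H} → run B
t=14: ready={B,E,F,H} → run B
t=15: ready={B,E,F,H} → run B
t=16: ready={B,E,F,H} → run B
t=17: ready={B,E,F,H} → run B
t=18: ready={E,F,H} → run E
t=19: ready={E,F,H} → run E
t=20: ready={E,F,H} → run E
t=21: ready={E,F,H} → run E
t=22: ready={E,F,H} → run E
t=23: ready={E,F,H} → run E
t=24: ready={E,F,H} → run E
t=25: ready={E,F,H} → run E
t=26: ready={F,H} → run F
t=27: ready={F,H} → run F
t=28: ready={F,H} → run F
t=29: ready={F,H} → run F
t=30: ready={F,H} → run F
t=31: ready={F,H} → run F
t=32: ready={F,H} → run F
t=33: ready={H} → run H
t=34: ready={H} → run H
t=35: ready={H} → run H
t=36: ready={H} → run H
t=37: ready={H} → run H
t=38: ready={H} → run H
t=39: ready={H} → run H
t=40: (idle)
t=41: (idle)
t=42: (idle)
t=43: (idle)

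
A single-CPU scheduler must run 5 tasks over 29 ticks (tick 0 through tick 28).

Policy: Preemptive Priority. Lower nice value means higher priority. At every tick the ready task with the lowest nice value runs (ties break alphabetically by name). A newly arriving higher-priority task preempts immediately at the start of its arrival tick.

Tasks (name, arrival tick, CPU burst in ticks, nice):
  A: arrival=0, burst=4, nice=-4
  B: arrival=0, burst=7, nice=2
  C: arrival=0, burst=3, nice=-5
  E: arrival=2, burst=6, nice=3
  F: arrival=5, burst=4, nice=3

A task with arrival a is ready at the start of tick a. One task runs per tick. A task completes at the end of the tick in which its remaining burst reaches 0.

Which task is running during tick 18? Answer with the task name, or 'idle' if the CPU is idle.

t=0: ready={A,B,C} → run C
t=1: ready={A,B,C} → run C
t=2: ready={A,B,C,E} → run C
t=3: ready={A,B,E} → run A
t=4: ready={A,B,E} → run A
t=5: ready={A,B,E,F} → run A
t=6: ready={A,B,E,F} → run A
t=7: ready={B,E,F} → run B
t=8: ready={B,E,F} → run B
t=9: ready={B,E,F} → run B
t=10: ready={B,E,F} → run B
t=11: ready={B,E,F} → run B
t=12: ready={B,E,F} → run B
t=13: ready={B,E,F} → run B
t=14: ready={E,F} → run E
t=15: ready={E,F} → run E
t=16: ready={E,F} → run E
t=17: ready={E,F} → run E
t=18: ready={E,F} → run E
t=19: ready={E,F} → run E
t=20: ready={F} → run F
t=21: ready={F} → run F
t=22: ready={F} → run F
t=23: ready={F} → run F
t=24: (idle)
t=25: (idle)
t=26: (idle)
t=27: (idle)
t=28: (idle)

running at tick 18 = E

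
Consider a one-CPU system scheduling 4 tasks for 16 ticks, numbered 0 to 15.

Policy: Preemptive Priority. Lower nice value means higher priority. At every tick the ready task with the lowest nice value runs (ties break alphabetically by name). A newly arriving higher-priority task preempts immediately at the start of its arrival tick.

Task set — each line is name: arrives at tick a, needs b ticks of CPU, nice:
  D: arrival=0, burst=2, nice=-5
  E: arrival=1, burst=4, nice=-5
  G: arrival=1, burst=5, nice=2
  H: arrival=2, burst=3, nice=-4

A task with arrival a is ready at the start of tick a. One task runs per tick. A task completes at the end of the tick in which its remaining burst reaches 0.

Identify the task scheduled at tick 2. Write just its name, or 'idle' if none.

t=0: ready={D} → run D
t=1: ready={D,E,G} → run D
t=2: ready={E,G,H} → run E
t=3: ready={E,G,H} → run E
t=4: ready={E,G,H} → run E
t=5: ready={E,G,H} → run E
t=6: ready={G,H} → run H
t=7: ready={G,H} → run H
t=8: ready={G,H} → run H
t=9: ready={G} → run G
t=10: ready={G} → run G
t=11: ready={G} → run G
t=12: ready={G} → run G
t=13: ready={G} → run G
t=14: (idle)
t=15: (idle)

running at tick 2 = E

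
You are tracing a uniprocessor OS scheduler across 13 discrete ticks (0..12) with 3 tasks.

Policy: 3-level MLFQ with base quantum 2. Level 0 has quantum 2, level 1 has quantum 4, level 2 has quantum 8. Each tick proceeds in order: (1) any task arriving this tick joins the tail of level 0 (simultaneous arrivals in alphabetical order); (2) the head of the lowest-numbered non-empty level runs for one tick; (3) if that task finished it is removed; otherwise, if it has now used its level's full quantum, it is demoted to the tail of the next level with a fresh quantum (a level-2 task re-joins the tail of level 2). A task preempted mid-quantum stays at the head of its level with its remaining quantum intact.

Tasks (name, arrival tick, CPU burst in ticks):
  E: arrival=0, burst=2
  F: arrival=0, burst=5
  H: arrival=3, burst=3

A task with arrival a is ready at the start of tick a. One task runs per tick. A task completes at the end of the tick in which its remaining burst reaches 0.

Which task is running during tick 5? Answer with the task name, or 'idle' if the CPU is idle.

t=0: L0/L1/L2 = EF/-/- → run E
t=1: L0/L1/L2 = EF/-/- → run E
t=2: L0/L1/L2 = F/-/- → run F
t=3: L0/L1/L2 = FH/-/- → run F
t=4: L0/L1/L2 = H/F/- → run H
t=5: L0/L1/L2 = H/F/- → run H
t=6: L0/L1/L2 = -/FH/- → run F
t=7: L0/L1/L2 = -/FH/- → run F
t=8: L0/L1/L2 = -/FH/- → run F
t=9: L0/L1/L2 = -/H/- → run H
t=10: (idle)
t=11: (idle)
t=12: (idle)

running at tick 5 = H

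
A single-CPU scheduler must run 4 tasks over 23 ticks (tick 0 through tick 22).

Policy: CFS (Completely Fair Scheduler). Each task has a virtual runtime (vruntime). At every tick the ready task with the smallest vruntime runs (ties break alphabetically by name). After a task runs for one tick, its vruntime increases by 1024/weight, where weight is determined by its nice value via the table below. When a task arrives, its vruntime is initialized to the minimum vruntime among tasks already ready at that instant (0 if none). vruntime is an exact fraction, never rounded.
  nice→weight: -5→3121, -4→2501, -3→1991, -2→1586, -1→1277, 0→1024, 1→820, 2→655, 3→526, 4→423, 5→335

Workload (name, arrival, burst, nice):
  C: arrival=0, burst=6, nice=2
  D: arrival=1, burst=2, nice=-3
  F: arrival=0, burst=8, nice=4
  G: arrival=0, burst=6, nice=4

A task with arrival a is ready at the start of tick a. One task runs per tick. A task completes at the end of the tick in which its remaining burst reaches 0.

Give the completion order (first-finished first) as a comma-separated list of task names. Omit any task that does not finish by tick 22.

completion order = D, C, G, F

t=0: vr[C=0 F=0 G=0] → run C
t=1: vr[C=1024/655 D=0 F=0 G=0] → run D
t=2: vr[C=1024/655 D=1024/1991 F=0 G=0] → run F
t=3: vr[C=1024/655 D=1024/1991 F=1024/423 G=0] → run G
t=4: vr[C=1024/655 D=1024/1991 F=1024/423 G=1024/423] → run D
t=5: vr[C=1024/655 F=1024/423 G=1024/423] → run C
t=6: vr[C=2048/655 F=1024/423 G=1024/423] → run F
t=7: vr[C=2048/655 F=2048/423 G=1024/423] → run G
t=8: vr[C=2048/655 F=2048/423 G=2048/423] → run C
t=9: vr[C=3072/655 F=2048/423 G=2048/423] → run C
t=10: vr[C=4096/655 F=2048/423 G=2048/423] → run F
t=11: vr[C=4096/655 F=1024/141 G=2048/423] → run G
t=12: vr[C=4096/655 F=1024/141 G=1024/141] → run C
t=13: vr[C=1024/131 F=1024/141 G=1024/141] → run F
t=14: vr[C=1024/131 F=4096/423 G=1024/141] → run G
t=15: vr[C=1024/131 F=4096/423 G=4096/423] → run C
t=16: vr[F=4096/423 G=4096/423] → run F
t=17: vr[F=5120/423 G=4096/423] → run G
t=18: vr[F=5120/423 G=5120/423] → run F
t=19: vr[F=2048/141 G=5120/423] → run G
t=20: vr[F=2048/141] → run F
t=21: vr[F=7168/423] → run F
t=22: (idle)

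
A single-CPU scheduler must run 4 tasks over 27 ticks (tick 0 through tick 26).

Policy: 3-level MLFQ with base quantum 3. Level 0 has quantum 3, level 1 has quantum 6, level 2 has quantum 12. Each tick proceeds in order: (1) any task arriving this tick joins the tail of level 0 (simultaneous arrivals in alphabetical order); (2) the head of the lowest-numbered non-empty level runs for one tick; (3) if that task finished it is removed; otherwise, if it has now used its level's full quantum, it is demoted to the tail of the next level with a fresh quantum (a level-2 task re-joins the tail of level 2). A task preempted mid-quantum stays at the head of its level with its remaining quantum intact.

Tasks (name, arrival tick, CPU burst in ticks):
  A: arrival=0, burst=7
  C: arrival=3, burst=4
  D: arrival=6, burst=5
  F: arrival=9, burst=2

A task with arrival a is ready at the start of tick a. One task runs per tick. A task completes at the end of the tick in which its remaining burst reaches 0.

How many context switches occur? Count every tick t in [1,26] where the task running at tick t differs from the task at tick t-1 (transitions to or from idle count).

context switches = 7

t=0: L0/L1/L2 = A/-/- → run A
t=1: L0/L1/L2 = A/-/- → run A
t=2: L0/L1/L2 = A/-/- → run A
t=3: L0/L1/L2 = C/A/- → run C
t=4: L0/L1/L2 = C/A/- → run C
t=5: L0/L1/L2 = C/A/- → run C
t=6: L0/L1/L2 = D/AC/- → run D
t=7: L0/L1/L2 = D/AC/- → run D
t=8: L0/L1/L2 = D/AC/- → run D
t=9: L0/L1/L2 = F/ACD/- → run F
t=10: L0/L1/L2 = F/ACD/- → run F
t=11: L0/L1/L2 = -/ACD/- → run A
t=12: L0/L1/L2 = -/ACD/- → run A
t=13: L0/L1/L2 = -/ACD/- → run A
t=14: L0/L1/L2 = -/ACD/- → run A
t=15: L0/L1/L2 = -/CD/- → run C
t=16: L0/L1/L2 = -/D/- → run D
t=17: L0/L1/L2 = -/D/- → run D
t=18: (idle)
t=19: (idle)
t=20: (idle)
t=21: (idle)
t=22: (idle)
t=23: (idle)
t=24: (idle)
t=25: (idle)
t=26: (idle)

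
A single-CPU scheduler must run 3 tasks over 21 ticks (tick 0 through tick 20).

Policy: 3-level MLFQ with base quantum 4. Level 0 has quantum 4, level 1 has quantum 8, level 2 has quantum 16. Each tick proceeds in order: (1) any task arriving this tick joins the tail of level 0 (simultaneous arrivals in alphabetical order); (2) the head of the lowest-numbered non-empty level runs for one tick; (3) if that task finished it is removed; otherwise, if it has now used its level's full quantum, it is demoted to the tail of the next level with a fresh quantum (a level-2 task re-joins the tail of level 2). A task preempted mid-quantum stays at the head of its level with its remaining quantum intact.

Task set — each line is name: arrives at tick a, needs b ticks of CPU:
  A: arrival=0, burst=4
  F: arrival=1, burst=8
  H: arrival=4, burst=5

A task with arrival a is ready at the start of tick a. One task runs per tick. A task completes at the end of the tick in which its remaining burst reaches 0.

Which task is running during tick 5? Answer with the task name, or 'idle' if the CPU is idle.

t=0: L0/L1/L2 = A/-/- → run A
t=1: L0/L1/L2 = AF/-/- → run A
t=2: L0/L1/L2 = AF/-/- → run A
t=3: L0/L1/L2 = AF/-/- → run A
t=4: L0/L1/L2 = FH/-/- → run F
t=5: L0/L1/L2 = FH/-/- → run F
t=6: L0/L1/L2 = FH/-/- → run F
t=7: L0/L1/L2 = FH/-/- → run F
t=8: L0/L1/L2 = H/F/- → run H
t=9: L0/L1/L2 = H/F/- → run H
t=10: L0/L1/L2 = H/F/- → run H
t=11: L0/L1/L2 = H/F/- → run H
t=12: L0/L1/L2 = -/FH/- → run F
t=13: L0/L1/L2 = -/FH/- → run F
t=14: L0/L1/L2 = -/FH/- → run F
t=15: L0/L1/L2 = -/FH/- → run F
t=16: L0/L1/L2 = -/H/- → run H
t=17: (idle)
t=18: (idle)
t=19: (idle)
t=20: (idle)

running at tick 5 = F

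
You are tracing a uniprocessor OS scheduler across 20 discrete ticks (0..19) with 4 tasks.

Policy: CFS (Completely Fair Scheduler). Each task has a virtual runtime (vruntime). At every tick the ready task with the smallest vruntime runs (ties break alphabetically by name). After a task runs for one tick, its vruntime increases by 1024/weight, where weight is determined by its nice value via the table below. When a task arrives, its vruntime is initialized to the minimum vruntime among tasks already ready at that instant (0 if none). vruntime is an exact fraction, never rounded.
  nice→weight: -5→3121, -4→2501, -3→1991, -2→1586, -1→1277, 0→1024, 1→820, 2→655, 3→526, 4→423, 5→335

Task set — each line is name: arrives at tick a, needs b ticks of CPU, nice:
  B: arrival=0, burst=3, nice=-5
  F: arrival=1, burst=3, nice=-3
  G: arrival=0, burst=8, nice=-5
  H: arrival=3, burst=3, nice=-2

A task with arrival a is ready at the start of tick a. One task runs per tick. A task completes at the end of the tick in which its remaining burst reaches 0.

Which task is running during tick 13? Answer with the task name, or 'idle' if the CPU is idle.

t=0: vr[B=0 G=0] → run B
t=1: vr[B=1024/3121 F=0 G=0] → run F
t=2: vr[B=1024/3121 F=1024/1991 G=0] → run G
t=3: vr[B=1024/3121 F=1024/1991 G=1024/3121 H=1024/3121] → run B
t=4: vr[B=2048/3121 F=1024/1991 G=1024/3121 H=1024/3121] → run G
t=5: vr[B=2048/3121 F=1024/1991 G=2048/3121 H=1024/3121] → run H
t=6: vr[B=2048/3121 F=1024/1991 G=2048/3121 H=2409984/2474953] → run F
t=7: vr[B=2048/3121 F=2048/1991 G=2048/3121 H=2409984/2474953] → run B
t=8: vr[F=2048/1991 G=2048/3121 H=2409984/2474953] → run G
t=9: vr[F=2048/1991 G=3072/3121 H=2409984/2474953] → run H
t=10: vr[F=2048/1991 G=3072/3121 H=4007936/2474953] → run G
t=11: vr[F=2048/1991 G=4096/3121 H=4007936/2474953] → run F
t=12: vr[G=4096/3121 H=4007936/2474953] → run G
t=13: vr[G=5120/3121 H=4007936/2474953] → run H
t=14: vr[G=5120/3121] → run G
t=15: vr[G=6144/3121] → run G
t=16: vr[G=7168/3121] → run G
t=17: (idle)
t=18: (idle)
t=19: (idle)

running at tick 13 = H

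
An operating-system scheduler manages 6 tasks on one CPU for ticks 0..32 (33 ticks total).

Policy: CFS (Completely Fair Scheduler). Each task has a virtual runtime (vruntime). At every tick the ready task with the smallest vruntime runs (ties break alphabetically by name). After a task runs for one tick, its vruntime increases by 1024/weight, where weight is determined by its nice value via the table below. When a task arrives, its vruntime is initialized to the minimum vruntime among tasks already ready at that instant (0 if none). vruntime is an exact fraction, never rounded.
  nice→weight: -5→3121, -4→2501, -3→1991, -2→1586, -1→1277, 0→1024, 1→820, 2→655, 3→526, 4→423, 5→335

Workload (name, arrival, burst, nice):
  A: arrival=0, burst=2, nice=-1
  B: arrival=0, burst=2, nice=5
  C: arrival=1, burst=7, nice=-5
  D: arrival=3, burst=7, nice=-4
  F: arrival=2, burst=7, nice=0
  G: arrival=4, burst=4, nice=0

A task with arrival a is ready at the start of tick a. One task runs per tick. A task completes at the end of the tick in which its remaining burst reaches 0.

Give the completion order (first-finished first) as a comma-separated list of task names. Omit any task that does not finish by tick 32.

t=0: vr[A=0 B=0] → run A
t=1: vr[A=1024/1277 B=0 C=0] → run B
t=2: vr[A=1024/1277 B=1024/335 C=0 F=0] → run C
t=3: vr[A=1024/1277 B=1024/335 C=1024/3121 D=0 F=0] → run D
t=4: vr[A=1024/1277 B=1024/335 C=1024/3121 D=1024/2501 F=0 G=0] → run F
t=5: vr[A=1024/1277 B=1024/335 C=1024/3121 D=1024/2501 F=1 G=0] → run G
t=6: vr[A=1024/1277 B=1024/335 C=1024/3121 D=1024/2501 F=1 G=1] → run C
t=7: vr[A=1024/1277 B=1024/335 C=2048/3121 D=1024/2501 F=1 G=1] → run D
t=8: vr[A=1024/1277 B=1024/335 C=2048/3121 D=2048/2501 F=1 G=1] → run C
t=9: vr[A=1024/1277 B=1024/335 C=3072/3121 D=2048/2501 F=1 G=1] → run A
t=10: vr[B=1024/335 C=3072/3121 D=2048/2501 F=1 G=1] → run D
t=11: vr[B=1024/335 C=3072/3121 D=3072/2501 F=1 G=1] → run C
t=12: vr[B=1024/335 C=4096/3121 D=3072/2501 F=1 G=1] → run F
t=13: vr[B=1024/335 C=4096/3121 D=3072/2501 F=2 G=1] → run G
t=14: vr[B=1024/335 C=4096/3121 D=3072/2501 F=2 G=2] → run D
t=15: vr[B=1024/335 C=4096/3121 D=4096/2501 F=2 G=2] → run C
t=16: vr[B=1024/335 C=5120/3121 D=4096/2501 F=2 G=2] → run D
t=17: vr[B=1024/335 C=5120/3121 D=5120/2501 F=2 G=2] → run C
t=18: vr[B=1024/335 C=6144/3121 D=5120/2501 F=2 G=2] → run C
t=19: vr[B=1024/335 D=5120/2501 F=2 G=2] → run F
t=20: vr[B=1024/335 D=5120/2501 F=3 G=2] → run G
t=21: vr[B=1024/335 D=5120/2501 F=3 G=3] → run D
t=22: vr[B=1024/335 D=6144/2501 F=3 G=3] → run D
t=23: vr[B=1024/335 F=3 G=3] → run F
t=24: vr[B=1024/335 F=4 G=3] → run G
t=25: vr[B=1024/335 F=4] → run B
t=26: vr[F=4] → run F
t=27: vr[F=5] → run F
t=28: vr[F=6] → run F
t=29: (idle)
t=30: (idle)
t=31: (idle)
t=32: (idle)

completion order = A, C, D, G, B, F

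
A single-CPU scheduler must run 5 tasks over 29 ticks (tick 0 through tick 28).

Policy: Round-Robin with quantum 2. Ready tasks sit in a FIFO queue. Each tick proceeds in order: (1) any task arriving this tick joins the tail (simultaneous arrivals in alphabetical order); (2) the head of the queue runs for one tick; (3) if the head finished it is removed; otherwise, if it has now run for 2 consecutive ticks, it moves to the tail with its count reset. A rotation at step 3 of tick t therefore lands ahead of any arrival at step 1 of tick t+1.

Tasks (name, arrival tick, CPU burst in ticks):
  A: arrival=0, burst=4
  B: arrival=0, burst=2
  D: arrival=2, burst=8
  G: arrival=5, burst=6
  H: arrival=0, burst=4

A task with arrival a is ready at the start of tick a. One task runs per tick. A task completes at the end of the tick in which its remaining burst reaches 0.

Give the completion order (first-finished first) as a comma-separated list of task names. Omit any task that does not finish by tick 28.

completion order = B, A, H, G, D

t=0: queue=[A,B,H] q_used=0 → run A
t=1: queue=[A,B,H] q_used=1 → run A
t=2: queue=[B,H,A,D] q_used=0 → run B
t=3: queue=[B,H,A,D] q_used=1 → run B
t=4: queue=[H,A,D] q_used=0 → run H
t=5: queue=[H,A,D,G] q_used=1 → run H
t=6: queue=[A,D,G,H] q_used=0 → run A
t=7: queue=[A,D,G,H] q_used=1 → run A
t=8: queue=[D,G,H] q_used=0 → run D
t=9: queue=[D,G,H] q_used=1 → run D
t=10: queue=[G,H,D] q_used=0 → run G
t=11: queue=[G,H,D] q_used=1 → run G
t=12: queue=[H,D,G] q_used=0 → run H
t=13: queue=[H,D,G] q_used=1 → run H
t=14: queue=[D,G] q_used=0 → run D
t=15: queue=[D,G] q_used=1 → run D
t=16: queue=[G,D] q_used=0 → run G
t=17: queue=[G,D] q_used=1 → run G
t=18: queue=[D,G] q_used=0 → run D
t=19: queue=[D,G] q_used=1 → run D
t=20: queue=[G,D] q_used=0 → run G
t=21: queue=[G,D] q_used=1 → run G
t=22: queue=[D] q_used=0 → run D
t=23: queue=[D] q_used=1 → run D
t=24: (idle)
t=25: (idle)
t=26: (idle)
t=27: (idle)
t=28: (idle)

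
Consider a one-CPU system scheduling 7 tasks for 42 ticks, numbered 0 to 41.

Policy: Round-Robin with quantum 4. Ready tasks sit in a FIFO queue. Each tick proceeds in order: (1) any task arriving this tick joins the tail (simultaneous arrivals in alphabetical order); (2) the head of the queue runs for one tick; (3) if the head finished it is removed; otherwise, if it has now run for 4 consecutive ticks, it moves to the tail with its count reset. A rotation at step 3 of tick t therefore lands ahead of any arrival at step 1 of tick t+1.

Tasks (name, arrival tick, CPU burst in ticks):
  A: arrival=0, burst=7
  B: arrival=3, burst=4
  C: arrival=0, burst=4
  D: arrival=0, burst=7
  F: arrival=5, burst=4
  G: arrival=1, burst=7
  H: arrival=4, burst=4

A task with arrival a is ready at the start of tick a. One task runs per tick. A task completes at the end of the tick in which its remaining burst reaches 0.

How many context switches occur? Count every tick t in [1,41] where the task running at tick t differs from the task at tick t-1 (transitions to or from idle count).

context switches = 10

t=0: queue=[A,C,D] q_used=0 → run A
t=1: queue=[A,C,D,G] q_used=1 → run A
t=2: queue=[A,C,D,G] q_used=2 → run A
t=3: queue=[A,C,D,G,B] q_used=3 → run A
t=4: queue=[C,D,G,B,A,H] q_used=0 → run C
t=5: queue=[C,D,G,B,A,H,F] q_used=1 → run C
t=6: queue=[C,D,G,B,A,H,F] q_used=2 → run C
t=7: queue=[C,D,G,B,A,H,F] q_used=3 → run C
t=8: queue=[D,G,B,A,H,F] q_used=0 → run D
t=9: queue=[D,G,B,A,H,F] q_used=1 → run D
t=10: queue=[D,G,B,A,H,F] q_used=2 → run D
t=11: queue=[D,G,B,A,H,F] q_used=3 → run D
t=12: queue=[G,B,A,H,F,D] q_used=0 → run G
t=13: queue=[G,B,A,H,F,D] q_used=1 → run G
t=14: queue=[G,B,A,H,F,D] q_used=2 → run G
t=15: queue=[G,B,A,H,F,D] q_used=3 → run G
t=16: queue=[B,A,H,F,D,G] q_used=0 → run B
t=17: queue=[B,A,H,F,D,G] q_used=1 → run B
t=18: queue=[B,A,H,F,D,G] q_used=2 → run B
t=19: queue=[B,A,H,F,D,G] q_used=3 → run B
t=20: queue=[A,H,F,D,G] q_used=0 → run A
t=21: queue=[A,H,F,D,G] q_used=1 → run A
t=22: queue=[A,H,F,D,G] q_used=2 → run A
t=23: queue=[H,F,D,G] q_used=0 → run H
t=24: queue=[H,F,D,G] q_used=1 → run H
t=25: queue=[H,F,D,G] q_used=2 → run H
t=26: queue=[H,F,D,G] q_used=3 → run H
t=27: queue=[F,D,G] q_used=0 → run F
t=28: queue=[F,D,G] q_used=1 → run F
t=29: queue=[F,D,G] q_used=2 → run F
t=30: queue=[F,D,G] q_used=3 → run F
t=31: queue=[D,G] q_used=0 → run D
t=32: queue=[D,G] q_used=1 → run D
t=33: queue=[D,G] q_used=2 → run D
t=34: queue=[G] q_used=0 → run G
t=35: queue=[G] q_used=1 → run G
t=36: queue=[G] q_used=2 → run G
t=37: (idle)
t=38: (idle)
t=39: (idle)
t=40: (idle)
t=41: (idle)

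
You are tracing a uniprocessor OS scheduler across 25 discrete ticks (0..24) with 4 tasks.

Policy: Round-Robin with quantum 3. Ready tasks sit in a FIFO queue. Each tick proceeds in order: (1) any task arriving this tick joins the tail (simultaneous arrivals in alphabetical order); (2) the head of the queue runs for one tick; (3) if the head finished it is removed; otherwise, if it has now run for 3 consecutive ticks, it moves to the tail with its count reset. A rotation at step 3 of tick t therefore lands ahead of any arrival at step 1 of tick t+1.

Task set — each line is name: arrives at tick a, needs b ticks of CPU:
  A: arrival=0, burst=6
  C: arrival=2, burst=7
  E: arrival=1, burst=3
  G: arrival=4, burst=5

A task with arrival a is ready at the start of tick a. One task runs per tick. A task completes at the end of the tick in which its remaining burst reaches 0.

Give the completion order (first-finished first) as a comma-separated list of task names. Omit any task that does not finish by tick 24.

t=0: queue=[A] q_used=0 → run A
t=1: queue=[A,E] q_used=1 → run A
t=2: queue=[A,E,C] q_used=2 → run A
t=3: queue=[E,C,A] q_used=0 → run E
t=4: queue=[E,C,A,G] q_used=1 → run E
t=5: queue=[E,C,A,G] q_used=2 → run E
t=6: queue=[C,A,G] q_used=0 → run C
t=7: queue=[C,A,G] q_used=1 → run C
t=8: queue=[C,A,G] q_used=2 → run C
t=9: queue=[A,G,C] q_used=0 → run A
t=10: queue=[A,G,C] q_used=1 → run A
t=11: queue=[A,G,C] q_used=2 → run A
t=12: queue=[G,C] q_used=0 → run G
t=13: queue=[G,C] q_used=1 → run G
t=14: queue=[G,C] q_used=2 → run G
t=15: queue=[C,G] q_used=0 → run C
t=16: queue=[C,G] q_used=1 → run C
t=17: queue=[C,G] q_used=2 → run C
t=18: queue=[G,C] q_used=0 → run G
t=19: queue=[G,C] q_used=1 → run G
t=20: queue=[C] q_used=0 → run C
t=21: (idle)
t=22: (idle)
t=23: (idle)
t=24: (idle)

completion order = E, A, G, C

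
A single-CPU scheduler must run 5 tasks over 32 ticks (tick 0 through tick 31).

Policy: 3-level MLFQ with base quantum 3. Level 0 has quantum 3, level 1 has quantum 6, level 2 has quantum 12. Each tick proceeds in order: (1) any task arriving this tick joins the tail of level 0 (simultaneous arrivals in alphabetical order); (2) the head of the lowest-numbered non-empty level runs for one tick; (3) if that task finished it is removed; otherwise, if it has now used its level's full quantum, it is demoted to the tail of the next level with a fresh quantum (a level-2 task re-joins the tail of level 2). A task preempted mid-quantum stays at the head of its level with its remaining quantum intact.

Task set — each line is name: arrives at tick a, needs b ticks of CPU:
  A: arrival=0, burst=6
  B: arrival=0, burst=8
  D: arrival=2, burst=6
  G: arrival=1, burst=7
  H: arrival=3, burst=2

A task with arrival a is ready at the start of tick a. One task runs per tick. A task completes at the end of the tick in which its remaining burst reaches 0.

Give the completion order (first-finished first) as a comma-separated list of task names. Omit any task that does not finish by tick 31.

t=0: L0/L1/L2 = AB/-/- → run A
t=1: L0/L1/L2 = ABG/-/- → run A
t=2: L0/L1/L2 = ABGD/-/- → run A
t=3: L0/L1/L2 = BGDH/A/- → run B
t=4: L0/L1/L2 = BGDH/A/- → run B
t=5: L0/L1/L2 = BGDH/A/- → run B
t=6: L0/L1/L2 = GDH/AB/- → run G
t=7: L0/L1/L2 = GDH/AB/- → run G
t=8: L0/L1/L2 = GDH/AB/- → run G
t=9: L0/L1/L2 = DH/ABG/- → run D
t=10: L0/L1/L2 = DH/ABG/- → run D
t=11: L0/L1/L2 = DH/ABG/- → run D
t=12: L0/L1/L2 = H/ABGD/- → run H
t=13: L0/L1/L2 = H/ABGD/- → run H
t=14: L0/L1/L2 = -/ABGD/- → run A
t=15: L0/L1/L2 = -/ABGD/- → run A
t=16: L0/L1/L2 = -/ABGD/- → run A
t=17: L0/L1/L2 = -/BGD/- → run B
t=18: L0/L1/L2 = -/BGD/- → run B
t=19: L0/L1/L2 = -/BGD/- → run B
t=20: L0/L1/L2 = -/BGD/- → run B
t=21: L0/L1/L2 = -/BGD/- → run B
t=22: L0/L1/L2 = -/GD/- → run G
t=23: L0/L1/L2 = -/GD/- → run G
t=24: L0/L1/L2 = -/GD/- → run G
t=25: L0/L1/L2 = -/GD/- → run G
t=26: L0/L1/L2 = -/D/- → run D
t=27: L0/L1/L2 = -/D/- → run D
t=28: L0/L1/L2 = -/D/- → run D
t=29: (idle)
t=30: (idle)
t=31: (idle)

completion order = H, A, B, G, D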